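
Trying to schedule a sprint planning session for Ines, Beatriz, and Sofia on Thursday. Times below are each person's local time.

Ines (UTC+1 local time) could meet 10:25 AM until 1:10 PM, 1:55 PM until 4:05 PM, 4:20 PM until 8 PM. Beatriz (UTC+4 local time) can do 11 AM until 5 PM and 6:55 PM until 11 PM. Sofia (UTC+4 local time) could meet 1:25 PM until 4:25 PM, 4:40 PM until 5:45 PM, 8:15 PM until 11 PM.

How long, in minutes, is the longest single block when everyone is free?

Ines in UTC: 09:25-12:10, 12:55-15:05, 15:20-19:00 (subtract 1h to convert from UTC+1).
Beatriz in UTC: 07:00-13:00, 14:55-19:00 (subtract 4h to convert from UTC+4).
Sofia in UTC: 09:25-12:25, 12:40-13:45, 16:15-19:00 (subtract 4h to convert from UTC+4).
Ines ∩ Beatriz: 09:25-12:10, 12:55-13:00, 14:55-15:05, 15:20-19:00.
Ines ∩ Beatriz ∩ Sofia: 09:25-12:10, 12:55-13:00, 16:15-19:00.
The longest is 09:25-12:10 at 165 minutes.

165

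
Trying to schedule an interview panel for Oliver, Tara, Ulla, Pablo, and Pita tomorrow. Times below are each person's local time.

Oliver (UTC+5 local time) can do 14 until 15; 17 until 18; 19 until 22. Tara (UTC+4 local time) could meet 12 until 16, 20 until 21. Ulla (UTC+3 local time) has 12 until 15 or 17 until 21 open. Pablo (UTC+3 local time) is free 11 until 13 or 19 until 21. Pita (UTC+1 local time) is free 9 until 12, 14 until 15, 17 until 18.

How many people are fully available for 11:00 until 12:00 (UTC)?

2

Oliver in UTC: 09:00-10:00, 12:00-13:00, 14:00-17:00 (subtract 5h to convert from UTC+5).
Tara in UTC: 08:00-12:00, 16:00-17:00 (subtract 4h to convert from UTC+4).
Ulla in UTC: 09:00-12:00, 14:00-18:00 (subtract 3h to convert from UTC+3).
Pablo in UTC: 08:00-10:00, 16:00-18:00 (subtract 3h to convert from UTC+3).
Pita in UTC: 08:00-11:00, 13:00-14:00, 16:00-17:00 (subtract 1h to convert from UTC+1).
Tara and Ulla can make the full 11:00-12:00 slot — that's 2.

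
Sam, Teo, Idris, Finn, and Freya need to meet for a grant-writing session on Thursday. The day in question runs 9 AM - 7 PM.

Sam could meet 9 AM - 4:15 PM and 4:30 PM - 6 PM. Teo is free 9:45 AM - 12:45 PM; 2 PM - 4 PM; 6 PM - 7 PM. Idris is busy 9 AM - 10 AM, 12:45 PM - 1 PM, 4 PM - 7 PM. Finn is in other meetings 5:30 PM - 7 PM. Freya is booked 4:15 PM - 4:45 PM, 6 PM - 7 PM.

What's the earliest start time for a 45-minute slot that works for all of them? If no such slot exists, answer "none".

10:00

Sam free: 09:00-16:15, 16:30-18:00.
Teo free: 09:45-12:45, 14:00-16:00, 18:00-19:00.
Idris free: 10:00-12:45, 13:00-16:00 (invert busy blocks within the working day).
Finn free: 09:00-17:30 (invert busy blocks within the working day).
Freya free: 09:00-16:15, 16:45-18:00 (invert busy blocks within the working day).
Sam ∩ Teo: 09:45-12:45, 14:00-16:00.
Sam ∩ Teo ∩ Idris: 10:00-12:45, 14:00-16:00.
Sam ∩ Teo ∩ Idris ∩ Finn: 10:00-12:45, 14:00-16:00.
Sam ∩ Teo ∩ Idris ∩ Finn ∩ Freya: 10:00-12:45, 14:00-16:00.
The first common window of at least 45 minutes is 10:00-12:45, so the earliest start is 10:00.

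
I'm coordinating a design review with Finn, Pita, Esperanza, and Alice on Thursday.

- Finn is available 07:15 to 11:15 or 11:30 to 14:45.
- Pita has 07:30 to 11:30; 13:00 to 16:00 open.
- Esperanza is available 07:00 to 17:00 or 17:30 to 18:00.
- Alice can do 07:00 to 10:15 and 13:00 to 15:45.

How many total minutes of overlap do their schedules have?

Finn ∩ Pita: 07:30-11:15, 13:00-14:45.
Finn ∩ Pita ∩ Esperanza: 07:30-11:15, 13:00-14:45.
Finn ∩ Pita ∩ Esperanza ∩ Alice: 07:30-10:15, 13:00-14:45.
Those are the intersection windows.
Summing the common windows: 165 + 105 = 270 minutes.

270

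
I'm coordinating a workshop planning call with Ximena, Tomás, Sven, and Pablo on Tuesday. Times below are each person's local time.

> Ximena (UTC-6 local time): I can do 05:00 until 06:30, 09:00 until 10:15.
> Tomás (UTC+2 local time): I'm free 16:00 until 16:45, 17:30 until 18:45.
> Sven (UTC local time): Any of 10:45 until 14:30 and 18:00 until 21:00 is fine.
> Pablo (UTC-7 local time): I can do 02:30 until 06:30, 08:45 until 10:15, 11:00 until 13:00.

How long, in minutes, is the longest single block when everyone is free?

0

Ximena in UTC: 11:00-12:30, 15:00-16:15 (add 6h to convert from UTC-6).
Tomás in UTC: 14:00-14:45, 15:30-16:45 (subtract 2h to convert from UTC+2).
Sven in UTC: 10:45-14:30, 18:00-21:00.
Pablo in UTC: 09:30-13:30, 15:45-17:15, 18:00-20:00 (add 7h to convert from UTC-7).
Ximena ∩ Tomás: 15:30-16:15.
Ximena ∩ Tomás ∩ Sven: ∅.
Ximena ∩ Tomás ∩ Sven ∩ Pablo: ∅.
There is no time when everyone is free.
No common window exists, so the longest block is 0 minutes.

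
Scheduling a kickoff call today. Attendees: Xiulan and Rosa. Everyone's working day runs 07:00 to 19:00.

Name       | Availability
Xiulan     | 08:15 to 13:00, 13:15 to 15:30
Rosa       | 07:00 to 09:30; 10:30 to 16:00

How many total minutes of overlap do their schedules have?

360

Xiulan ∩ Rosa: 08:15-09:30, 10:30-13:00, 13:15-15:30.
Summing the common windows: 75 + 150 + 135 = 360 minutes.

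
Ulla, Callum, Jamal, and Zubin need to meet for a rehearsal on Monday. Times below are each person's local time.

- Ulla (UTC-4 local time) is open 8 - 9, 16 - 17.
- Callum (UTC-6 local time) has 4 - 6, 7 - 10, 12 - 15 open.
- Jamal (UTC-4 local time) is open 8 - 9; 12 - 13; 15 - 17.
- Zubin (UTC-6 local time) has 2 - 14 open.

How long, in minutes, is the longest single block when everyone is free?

Ulla in UTC: 12:00-13:00, 20:00-21:00 (add 4h to convert from UTC-4).
Callum in UTC: 10:00-12:00, 13:00-16:00, 18:00-21:00 (add 6h to convert from UTC-6).
Jamal in UTC: 12:00-13:00, 16:00-17:00, 19:00-21:00 (add 4h to convert from UTC-4).
Zubin in UTC: 08:00-20:00 (add 6h to convert from UTC-6).
Ulla ∩ Callum: 20:00-21:00.
Ulla ∩ Callum ∩ Jamal: 20:00-21:00.
Ulla ∩ Callum ∩ Jamal ∩ Zubin: ∅.
There is no time when everyone is free.
No common window exists, so the longest block is 0 minutes.

0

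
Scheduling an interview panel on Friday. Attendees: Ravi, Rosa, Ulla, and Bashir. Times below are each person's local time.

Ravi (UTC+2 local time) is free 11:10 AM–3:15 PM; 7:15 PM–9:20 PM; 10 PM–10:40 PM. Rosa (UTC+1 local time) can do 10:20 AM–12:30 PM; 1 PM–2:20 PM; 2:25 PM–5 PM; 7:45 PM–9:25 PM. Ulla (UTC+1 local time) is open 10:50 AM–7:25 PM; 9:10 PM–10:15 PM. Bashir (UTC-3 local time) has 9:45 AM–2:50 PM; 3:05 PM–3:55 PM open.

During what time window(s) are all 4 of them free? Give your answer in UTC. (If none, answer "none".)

12:45-13:15

Ravi in UTC: 09:10-13:15, 17:15-19:20, 20:00-20:40 (subtract 2h to convert from UTC+2).
Rosa in UTC: 09:20-11:30, 12:00-13:20, 13:25-16:00, 18:45-20:25 (subtract 1h to convert from UTC+1).
Ulla in UTC: 09:50-18:25, 20:10-21:15 (subtract 1h to convert from UTC+1).
Bashir in UTC: 12:45-17:50, 18:05-18:55 (add 3h to convert from UTC-3).
Ravi ∩ Rosa: 09:20-11:30, 12:00-13:15, 18:45-19:20, 20:00-20:25.
Ravi ∩ Rosa ∩ Ulla: 09:50-11:30, 12:00-13:15, 20:10-20:25.
Ravi ∩ Rosa ∩ Ulla ∩ Bashir: 12:45-13:15.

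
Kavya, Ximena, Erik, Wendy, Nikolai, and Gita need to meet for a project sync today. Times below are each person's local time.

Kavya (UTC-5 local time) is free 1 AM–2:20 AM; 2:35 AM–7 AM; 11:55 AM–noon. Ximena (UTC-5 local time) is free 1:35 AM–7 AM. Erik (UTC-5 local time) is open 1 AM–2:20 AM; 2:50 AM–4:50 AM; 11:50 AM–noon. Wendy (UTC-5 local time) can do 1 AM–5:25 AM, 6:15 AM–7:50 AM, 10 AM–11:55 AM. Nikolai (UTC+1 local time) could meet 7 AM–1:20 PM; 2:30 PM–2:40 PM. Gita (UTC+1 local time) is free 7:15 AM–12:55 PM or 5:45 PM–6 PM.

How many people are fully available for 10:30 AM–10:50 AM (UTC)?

4

Kavya in UTC: 06:00-07:20, 07:35-12:00, 16:55-17:00 (add 5h to convert from UTC-5).
Ximena in UTC: 06:35-12:00 (add 5h to convert from UTC-5).
Erik in UTC: 06:00-07:20, 07:50-09:50, 16:50-17:00 (add 5h to convert from UTC-5).
Wendy in UTC: 06:00-10:25, 11:15-12:50, 15:00-16:55 (add 5h to convert from UTC-5).
Nikolai in UTC: 06:00-12:20, 13:30-13:40 (subtract 1h to convert from UTC+1).
Gita in UTC: 06:15-11:55, 16:45-17:00 (subtract 1h to convert from UTC+1).
Kavya, Ximena, Nikolai, and Gita can make the full 10:30-10:50 slot — that's 4.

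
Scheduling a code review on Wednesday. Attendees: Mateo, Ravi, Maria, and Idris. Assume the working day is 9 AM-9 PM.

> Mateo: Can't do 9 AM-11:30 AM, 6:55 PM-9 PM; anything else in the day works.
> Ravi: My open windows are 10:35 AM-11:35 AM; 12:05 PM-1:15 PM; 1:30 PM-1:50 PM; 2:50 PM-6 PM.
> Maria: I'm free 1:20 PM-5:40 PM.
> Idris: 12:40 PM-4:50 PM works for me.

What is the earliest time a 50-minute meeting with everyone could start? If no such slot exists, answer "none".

14:50

Mateo free: 11:30-18:55 (invert busy blocks within the working day).
Ravi free: 10:35-11:35, 12:05-13:15, 13:30-13:50, 14:50-18:00.
Maria free: 13:20-17:40.
Idris free: 12:40-16:50.
Mateo ∩ Ravi: 11:30-11:35, 12:05-13:15, 13:30-13:50, 14:50-18:00.
Mateo ∩ Ravi ∩ Maria: 13:30-13:50, 14:50-17:40.
Mateo ∩ Ravi ∩ Maria ∩ Idris: 13:30-13:50, 14:50-16:50.
The first common window of at least 50 minutes is 14:50-16:50, so the earliest start is 14:50.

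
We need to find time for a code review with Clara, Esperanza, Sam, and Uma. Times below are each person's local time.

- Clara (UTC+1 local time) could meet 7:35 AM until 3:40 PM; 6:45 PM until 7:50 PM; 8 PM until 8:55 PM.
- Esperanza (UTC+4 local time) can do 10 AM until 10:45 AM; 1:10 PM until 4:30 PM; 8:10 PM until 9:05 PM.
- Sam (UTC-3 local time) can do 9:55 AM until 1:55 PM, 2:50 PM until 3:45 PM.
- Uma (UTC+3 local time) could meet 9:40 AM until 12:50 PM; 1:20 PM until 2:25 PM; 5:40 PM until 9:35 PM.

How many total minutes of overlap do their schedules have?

0

Clara in UTC: 06:35-14:40, 17:45-18:50, 19:00-19:55 (subtract 1h to convert from UTC+1).
Esperanza in UTC: 06:00-06:45, 09:10-12:30, 16:10-17:05 (subtract 4h to convert from UTC+4).
Sam in UTC: 12:55-16:55, 17:50-18:45 (add 3h to convert from UTC-3).
Uma in UTC: 06:40-09:50, 10:20-11:25, 14:40-18:35 (subtract 3h to convert from UTC+3).
Clara ∩ Esperanza: 06:35-06:45, 09:10-12:30.
Clara ∩ Esperanza ∩ Sam: ∅.
Clara ∩ Esperanza ∩ Sam ∩ Uma: ∅.
There is no time when everyone is free.
There is no common window, so the total is 0 minutes.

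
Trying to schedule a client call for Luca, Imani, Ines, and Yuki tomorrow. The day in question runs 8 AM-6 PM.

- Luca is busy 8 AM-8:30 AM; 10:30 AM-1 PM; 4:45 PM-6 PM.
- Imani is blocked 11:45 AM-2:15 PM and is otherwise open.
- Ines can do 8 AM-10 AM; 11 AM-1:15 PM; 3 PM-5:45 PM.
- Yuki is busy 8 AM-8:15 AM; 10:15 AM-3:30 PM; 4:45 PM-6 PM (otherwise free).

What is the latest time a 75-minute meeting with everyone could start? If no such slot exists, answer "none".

Luca free: 08:30-10:30, 13:00-16:45 (invert busy blocks within the working day).
Imani free: 08:00-11:45, 14:15-18:00 (invert busy blocks within the working day).
Ines free: 08:00-10:00, 11:00-13:15, 15:00-17:45.
Yuki free: 08:15-10:15, 15:30-16:45 (invert busy blocks within the working day).
Luca ∩ Imani: 08:30-10:30, 14:15-16:45.
Luca ∩ Imani ∩ Ines: 08:30-10:00, 15:00-16:45.
Luca ∩ Imani ∩ Ines ∩ Yuki: 08:30-10:00, 15:30-16:45.
Those are the intersection windows.
The last common window of at least 75 minutes is 15:30-16:45; a 75-minute meeting can start as late as 15:30 and still end by 16:45.

15:30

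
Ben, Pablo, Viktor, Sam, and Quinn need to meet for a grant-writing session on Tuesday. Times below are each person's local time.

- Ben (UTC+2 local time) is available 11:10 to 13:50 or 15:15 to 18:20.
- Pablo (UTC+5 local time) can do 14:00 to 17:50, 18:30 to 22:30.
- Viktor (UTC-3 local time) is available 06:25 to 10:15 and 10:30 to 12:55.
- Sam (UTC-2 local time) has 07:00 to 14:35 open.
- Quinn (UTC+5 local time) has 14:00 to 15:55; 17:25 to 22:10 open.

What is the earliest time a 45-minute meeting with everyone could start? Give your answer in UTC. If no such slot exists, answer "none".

09:25

Ben in UTC: 09:10-11:50, 13:15-16:20 (subtract 2h to convert from UTC+2).
Pablo in UTC: 09:00-12:50, 13:30-17:30 (subtract 5h to convert from UTC+5).
Viktor in UTC: 09:25-13:15, 13:30-15:55 (add 3h to convert from UTC-3).
Sam in UTC: 09:00-16:35 (add 2h to convert from UTC-2).
Quinn in UTC: 09:00-10:55, 12:25-17:10 (subtract 5h to convert from UTC+5).
Ben ∩ Pablo: 09:10-11:50, 13:30-16:20.
Ben ∩ Pablo ∩ Viktor: 09:25-11:50, 13:30-15:55.
Ben ∩ Pablo ∩ Viktor ∩ Sam: 09:25-11:50, 13:30-15:55.
Ben ∩ Pablo ∩ Viktor ∩ Sam ∩ Quinn: 09:25-10:55, 13:30-15:55.
The first common window of at least 45 minutes is 09:25-10:55, so the earliest start is 09:25.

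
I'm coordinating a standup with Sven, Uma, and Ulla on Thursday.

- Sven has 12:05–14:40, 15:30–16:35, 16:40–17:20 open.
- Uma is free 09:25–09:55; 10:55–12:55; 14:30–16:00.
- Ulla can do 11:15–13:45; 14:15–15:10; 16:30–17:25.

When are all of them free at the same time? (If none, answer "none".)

Sven ∩ Uma: 12:05-12:55, 14:30-14:40, 15:30-16:00.
Sven ∩ Uma ∩ Ulla: 12:05-12:55, 14:30-14:40.

12:05-12:55, 14:30-14:40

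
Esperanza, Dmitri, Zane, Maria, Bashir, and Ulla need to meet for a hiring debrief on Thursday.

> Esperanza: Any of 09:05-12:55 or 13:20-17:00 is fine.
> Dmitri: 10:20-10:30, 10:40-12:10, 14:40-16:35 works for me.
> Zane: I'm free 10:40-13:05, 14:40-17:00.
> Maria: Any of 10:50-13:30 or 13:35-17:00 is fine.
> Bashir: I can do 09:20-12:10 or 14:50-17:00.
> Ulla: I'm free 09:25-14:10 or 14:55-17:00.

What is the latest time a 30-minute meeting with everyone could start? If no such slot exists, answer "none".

16:05

Esperanza ∩ Dmitri: 10:20-10:30, 10:40-12:10, 14:40-16:35.
Esperanza ∩ Dmitri ∩ Zane: 10:40-12:10, 14:40-16:35.
Esperanza ∩ Dmitri ∩ Zane ∩ Maria: 10:50-12:10, 14:40-16:35.
Esperanza ∩ Dmitri ∩ Zane ∩ Maria ∩ Bashir: 10:50-12:10, 14:50-16:35.
Esperanza ∩ Dmitri ∩ Zane ∩ Maria ∩ Bashir ∩ Ulla: 10:50-12:10, 14:55-16:35.
Those are the intersection windows.
The last common window of at least 30 minutes is 14:55-16:35; a 30-minute meeting can start as late as 16:05 and still end by 16:35.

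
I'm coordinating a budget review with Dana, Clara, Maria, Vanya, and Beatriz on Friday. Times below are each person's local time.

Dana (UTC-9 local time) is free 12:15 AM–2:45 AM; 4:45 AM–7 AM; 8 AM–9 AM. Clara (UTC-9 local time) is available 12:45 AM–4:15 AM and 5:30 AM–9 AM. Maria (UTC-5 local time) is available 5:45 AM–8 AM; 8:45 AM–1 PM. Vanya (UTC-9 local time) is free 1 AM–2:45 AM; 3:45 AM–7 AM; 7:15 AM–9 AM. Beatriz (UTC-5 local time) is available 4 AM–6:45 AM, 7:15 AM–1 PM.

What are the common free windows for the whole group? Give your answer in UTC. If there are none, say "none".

Dana in UTC: 09:15-11:45, 13:45-16:00, 17:00-18:00 (add 9h to convert from UTC-9).
Clara in UTC: 09:45-13:15, 14:30-18:00 (add 9h to convert from UTC-9).
Maria in UTC: 10:45-13:00, 13:45-18:00 (add 5h to convert from UTC-5).
Vanya in UTC: 10:00-11:45, 12:45-16:00, 16:15-18:00 (add 9h to convert from UTC-9).
Beatriz in UTC: 09:00-11:45, 12:15-18:00 (add 5h to convert from UTC-5).
Dana ∩ Clara: 09:45-11:45, 14:30-16:00, 17:00-18:00.
Dana ∩ Clara ∩ Maria: 10:45-11:45, 14:30-16:00, 17:00-18:00.
Dana ∩ Clara ∩ Maria ∩ Vanya: 10:45-11:45, 14:30-16:00, 17:00-18:00.
Dana ∩ Clara ∩ Maria ∩ Vanya ∩ Beatriz: 10:45-11:45, 14:30-16:00, 17:00-18:00.

10:45-11:45, 14:30-16:00, 17:00-18:00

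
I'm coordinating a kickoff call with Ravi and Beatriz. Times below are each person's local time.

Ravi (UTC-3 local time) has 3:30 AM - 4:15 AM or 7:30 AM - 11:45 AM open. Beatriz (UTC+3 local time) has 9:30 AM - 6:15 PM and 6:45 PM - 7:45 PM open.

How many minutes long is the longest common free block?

255

Ravi in UTC: 06:30-07:15, 10:30-14:45 (add 3h to convert from UTC-3).
Beatriz in UTC: 06:30-15:15, 15:45-16:45 (subtract 3h to convert from UTC+3).
Ravi ∩ Beatriz: 06:30-07:15, 10:30-14:45.
The longest is 10:30-14:45 at 255 minutes.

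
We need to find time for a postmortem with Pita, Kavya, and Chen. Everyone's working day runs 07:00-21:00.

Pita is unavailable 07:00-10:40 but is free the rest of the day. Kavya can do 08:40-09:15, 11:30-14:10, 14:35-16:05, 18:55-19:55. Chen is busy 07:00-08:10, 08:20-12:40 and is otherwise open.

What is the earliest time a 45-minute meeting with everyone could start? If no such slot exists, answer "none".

Pita free: 10:40-21:00 (invert busy blocks within the working day).
Kavya free: 08:40-09:15, 11:30-14:10, 14:35-16:05, 18:55-19:55.
Chen free: 08:10-08:20, 12:40-21:00 (invert busy blocks within the working day).
Pita ∩ Kavya: 11:30-14:10, 14:35-16:05, 18:55-19:55.
Pita ∩ Kavya ∩ Chen: 12:40-14:10, 14:35-16:05, 18:55-19:55.
The first common window of at least 45 minutes is 12:40-14:10, so the earliest start is 12:40.

12:40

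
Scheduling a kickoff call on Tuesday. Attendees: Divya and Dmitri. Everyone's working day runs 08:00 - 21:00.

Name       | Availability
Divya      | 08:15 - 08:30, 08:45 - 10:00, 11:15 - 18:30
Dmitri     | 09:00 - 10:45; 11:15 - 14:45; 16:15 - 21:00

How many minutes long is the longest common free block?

210

Divya ∩ Dmitri: 09:00-10:00, 11:15-14:45, 16:15-18:30.
So the common availability across everyone is 09:00-10:00, 11:15-14:45, 16:15-18:30.
The longest is 11:15-14:45 at 210 minutes.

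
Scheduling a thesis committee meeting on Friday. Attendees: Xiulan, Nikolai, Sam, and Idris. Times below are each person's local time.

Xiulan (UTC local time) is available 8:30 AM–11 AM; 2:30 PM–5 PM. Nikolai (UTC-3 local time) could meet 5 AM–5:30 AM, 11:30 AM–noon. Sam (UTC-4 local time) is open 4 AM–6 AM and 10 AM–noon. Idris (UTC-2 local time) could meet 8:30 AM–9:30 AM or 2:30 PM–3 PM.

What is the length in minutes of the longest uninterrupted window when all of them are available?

0

Xiulan in UTC: 08:30-11:00, 14:30-17:00.
Nikolai in UTC: 08:00-08:30, 14:30-15:00 (add 3h to convert from UTC-3).
Sam in UTC: 08:00-10:00, 14:00-16:00 (add 4h to convert from UTC-4).
Idris in UTC: 10:30-11:30, 16:30-17:00 (add 2h to convert from UTC-2).
Xiulan ∩ Nikolai: 14:30-15:00.
Xiulan ∩ Nikolai ∩ Sam: 14:30-15:00.
Xiulan ∩ Nikolai ∩ Sam ∩ Idris: ∅.
There is no time when everyone is free.
No common window exists, so the longest block is 0 minutes.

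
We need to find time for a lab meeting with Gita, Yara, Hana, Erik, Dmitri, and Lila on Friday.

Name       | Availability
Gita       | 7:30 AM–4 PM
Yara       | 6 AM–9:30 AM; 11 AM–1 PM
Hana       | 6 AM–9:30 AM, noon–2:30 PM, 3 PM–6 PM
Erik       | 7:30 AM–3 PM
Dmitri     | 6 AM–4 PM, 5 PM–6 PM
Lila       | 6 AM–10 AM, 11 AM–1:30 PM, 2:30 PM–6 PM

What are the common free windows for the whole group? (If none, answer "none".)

07:30-09:30, 12:00-13:00

Gita ∩ Yara: 07:30-09:30, 11:00-13:00.
Gita ∩ Yara ∩ Hana: 07:30-09:30, 12:00-13:00.
Gita ∩ Yara ∩ Hana ∩ Erik: 07:30-09:30, 12:00-13:00.
Gita ∩ Yara ∩ Hana ∩ Erik ∩ Dmitri: 07:30-09:30, 12:00-13:00.
Gita ∩ Yara ∩ Hana ∩ Erik ∩ Dmitri ∩ Lila: 07:30-09:30, 12:00-13:00.
So the common availability across everyone is 07:30-09:30, 12:00-13:00.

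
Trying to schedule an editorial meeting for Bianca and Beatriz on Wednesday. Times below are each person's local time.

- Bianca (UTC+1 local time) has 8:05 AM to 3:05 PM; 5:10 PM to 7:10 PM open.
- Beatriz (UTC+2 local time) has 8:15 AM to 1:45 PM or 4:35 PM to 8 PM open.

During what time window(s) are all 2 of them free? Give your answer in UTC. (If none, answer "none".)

07:05-11:45, 16:10-18:00

Bianca in UTC: 07:05-14:05, 16:10-18:10 (subtract 1h to convert from UTC+1).
Beatriz in UTC: 06:15-11:45, 14:35-18:00 (subtract 2h to convert from UTC+2).
Bianca ∩ Beatriz: 07:05-11:45, 16:10-18:00.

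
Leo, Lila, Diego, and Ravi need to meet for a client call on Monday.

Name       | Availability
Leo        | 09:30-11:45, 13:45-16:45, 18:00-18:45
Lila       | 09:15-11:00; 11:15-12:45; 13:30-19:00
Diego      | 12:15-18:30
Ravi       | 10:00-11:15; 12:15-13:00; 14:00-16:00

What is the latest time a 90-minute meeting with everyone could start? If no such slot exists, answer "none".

Leo ∩ Lila: 09:30-11:00, 11:15-11:45, 13:45-16:45, 18:00-18:45.
Leo ∩ Lila ∩ Diego: 13:45-16:45, 18:00-18:30.
Leo ∩ Lila ∩ Diego ∩ Ravi: 14:00-16:00.
Those are the intersection windows.
The last common window of at least 90 minutes is 14:00-16:00; a 90-minute meeting can start as late as 14:30 and still end by 16:00.

14:30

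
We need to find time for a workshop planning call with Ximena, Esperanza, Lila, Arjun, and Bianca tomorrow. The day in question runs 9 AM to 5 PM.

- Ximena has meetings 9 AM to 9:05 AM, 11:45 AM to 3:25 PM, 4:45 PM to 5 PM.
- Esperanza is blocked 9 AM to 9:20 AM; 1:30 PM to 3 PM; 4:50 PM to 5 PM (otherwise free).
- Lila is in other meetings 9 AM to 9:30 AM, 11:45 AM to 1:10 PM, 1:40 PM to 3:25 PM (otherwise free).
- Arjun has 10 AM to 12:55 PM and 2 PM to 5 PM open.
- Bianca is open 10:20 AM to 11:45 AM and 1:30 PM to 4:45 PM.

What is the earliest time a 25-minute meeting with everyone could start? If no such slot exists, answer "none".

Ximena free: 09:05-11:45, 15:25-16:45 (invert busy blocks within the working day).
Esperanza free: 09:20-13:30, 15:00-16:50 (invert busy blocks within the working day).
Lila free: 09:30-11:45, 13:10-13:40, 15:25-17:00 (invert busy blocks within the working day).
Arjun free: 10:00-12:55, 14:00-17:00.
Bianca free: 10:20-11:45, 13:30-16:45.
Ximena ∩ Esperanza: 09:20-11:45, 15:25-16:45.
Ximena ∩ Esperanza ∩ Lila: 09:30-11:45, 15:25-16:45.
Ximena ∩ Esperanza ∩ Lila ∩ Arjun: 10:00-11:45, 15:25-16:45.
Ximena ∩ Esperanza ∩ Lila ∩ Arjun ∩ Bianca: 10:20-11:45, 15:25-16:45.
The first common window of at least 25 minutes is 10:20-11:45, so the earliest start is 10:20.

10:20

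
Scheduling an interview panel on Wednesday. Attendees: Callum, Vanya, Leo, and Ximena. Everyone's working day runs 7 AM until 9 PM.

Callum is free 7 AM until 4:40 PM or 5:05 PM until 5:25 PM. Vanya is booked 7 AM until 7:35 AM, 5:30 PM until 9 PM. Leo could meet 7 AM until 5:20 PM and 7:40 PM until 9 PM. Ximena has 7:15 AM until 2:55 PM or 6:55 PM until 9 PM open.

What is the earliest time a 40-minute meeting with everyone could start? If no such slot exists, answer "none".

07:35

Callum free: 07:00-16:40, 17:05-17:25.
Vanya free: 07:35-17:30 (invert busy blocks within the working day).
Leo free: 07:00-17:20, 19:40-21:00.
Ximena free: 07:15-14:55, 18:55-21:00.
Callum ∩ Vanya: 07:35-16:40, 17:05-17:25.
Callum ∩ Vanya ∩ Leo: 07:35-16:40, 17:05-17:20.
Callum ∩ Vanya ∩ Leo ∩ Ximena: 07:35-14:55.
Those are the intersection windows.
The first common window of at least 40 minutes is 07:35-14:55, so the earliest start is 07:35.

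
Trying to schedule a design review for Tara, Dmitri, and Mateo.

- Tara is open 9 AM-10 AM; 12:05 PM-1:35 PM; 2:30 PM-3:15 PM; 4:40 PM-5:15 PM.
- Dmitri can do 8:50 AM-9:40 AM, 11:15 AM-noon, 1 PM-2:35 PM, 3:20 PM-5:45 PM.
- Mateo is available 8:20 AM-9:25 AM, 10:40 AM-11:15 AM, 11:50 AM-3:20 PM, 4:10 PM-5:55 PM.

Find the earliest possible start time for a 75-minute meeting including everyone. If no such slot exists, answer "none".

none

Tara ∩ Dmitri: 09:00-09:40, 13:00-13:35, 14:30-14:35, 16:40-17:15.
Tara ∩ Dmitri ∩ Mateo: 09:00-09:25, 13:00-13:35, 14:30-14:35, 16:40-17:15.
No common window is at least 75 minutes long.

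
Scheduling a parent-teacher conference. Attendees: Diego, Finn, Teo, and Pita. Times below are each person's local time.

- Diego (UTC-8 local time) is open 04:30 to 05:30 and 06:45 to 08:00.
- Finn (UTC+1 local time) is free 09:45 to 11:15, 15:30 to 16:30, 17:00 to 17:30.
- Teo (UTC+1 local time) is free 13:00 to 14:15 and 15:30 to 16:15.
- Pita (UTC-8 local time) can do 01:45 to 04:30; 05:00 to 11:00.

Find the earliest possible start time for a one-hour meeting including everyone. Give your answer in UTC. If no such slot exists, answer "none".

none

Diego in UTC: 12:30-13:30, 14:45-16:00 (add 8h to convert from UTC-8).
Finn in UTC: 08:45-10:15, 14:30-15:30, 16:00-16:30 (subtract 1h to convert from UTC+1).
Teo in UTC: 12:00-13:15, 14:30-15:15 (subtract 1h to convert from UTC+1).
Pita in UTC: 09:45-12:30, 13:00-19:00 (add 8h to convert from UTC-8).
Diego ∩ Finn: 14:45-15:30.
Diego ∩ Finn ∩ Teo: 14:45-15:15.
Diego ∩ Finn ∩ Teo ∩ Pita: 14:45-15:15.
Those are the intersection windows.
No common window is at least 60 minutes long.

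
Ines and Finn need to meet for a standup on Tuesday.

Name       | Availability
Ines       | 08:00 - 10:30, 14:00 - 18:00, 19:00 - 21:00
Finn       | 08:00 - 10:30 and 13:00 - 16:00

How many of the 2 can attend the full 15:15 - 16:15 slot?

1

Ines can make the full 15:15-16:15 slot — that's 1.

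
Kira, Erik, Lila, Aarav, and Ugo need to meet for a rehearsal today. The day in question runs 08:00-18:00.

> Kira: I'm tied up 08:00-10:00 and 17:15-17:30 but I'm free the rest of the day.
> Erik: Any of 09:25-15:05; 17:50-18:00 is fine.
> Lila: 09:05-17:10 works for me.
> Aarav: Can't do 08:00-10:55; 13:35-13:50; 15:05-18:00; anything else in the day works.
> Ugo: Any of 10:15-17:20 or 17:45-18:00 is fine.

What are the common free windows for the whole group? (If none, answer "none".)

Kira free: 10:00-17:15, 17:30-18:00 (invert busy blocks within the working day).
Erik free: 09:25-15:05, 17:50-18:00.
Lila free: 09:05-17:10.
Aarav free: 10:55-13:35, 13:50-15:05 (invert busy blocks within the working day).
Ugo free: 10:15-17:20, 17:45-18:00.
Kira ∩ Erik: 10:00-15:05, 17:50-18:00.
Kira ∩ Erik ∩ Lila: 10:00-15:05.
Kira ∩ Erik ∩ Lila ∩ Aarav: 10:55-13:35, 13:50-15:05.
Kira ∩ Erik ∩ Lila ∩ Aarav ∩ Ugo: 10:55-13:35, 13:50-15:05.

10:55-13:35, 13:50-15:05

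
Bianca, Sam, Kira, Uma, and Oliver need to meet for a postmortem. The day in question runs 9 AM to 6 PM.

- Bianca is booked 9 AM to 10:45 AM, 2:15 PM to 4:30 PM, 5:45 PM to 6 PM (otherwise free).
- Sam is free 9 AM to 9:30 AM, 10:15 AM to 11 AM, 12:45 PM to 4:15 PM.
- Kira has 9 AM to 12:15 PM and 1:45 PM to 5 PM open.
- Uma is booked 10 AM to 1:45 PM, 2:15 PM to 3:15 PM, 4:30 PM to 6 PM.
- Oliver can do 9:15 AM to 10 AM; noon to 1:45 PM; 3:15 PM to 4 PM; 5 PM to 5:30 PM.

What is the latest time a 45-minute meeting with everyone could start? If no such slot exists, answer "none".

none

Bianca free: 10:45-14:15, 16:30-17:45 (invert busy blocks within the working day).
Sam free: 09:00-09:30, 10:15-11:00, 12:45-16:15.
Kira free: 09:00-12:15, 13:45-17:00.
Uma free: 09:00-10:00, 13:45-14:15, 15:15-16:30 (invert busy blocks within the working day).
Oliver free: 09:15-10:00, 12:00-13:45, 15:15-16:00, 17:00-17:30.
Bianca ∩ Sam: 10:45-11:00, 12:45-14:15.
Bianca ∩ Sam ∩ Kira: 10:45-11:00, 13:45-14:15.
Bianca ∩ Sam ∩ Kira ∩ Uma: 13:45-14:15.
Bianca ∩ Sam ∩ Kira ∩ Uma ∩ Oliver: ∅.
There is no time when everyone is free.
No common window is at least 45 minutes long.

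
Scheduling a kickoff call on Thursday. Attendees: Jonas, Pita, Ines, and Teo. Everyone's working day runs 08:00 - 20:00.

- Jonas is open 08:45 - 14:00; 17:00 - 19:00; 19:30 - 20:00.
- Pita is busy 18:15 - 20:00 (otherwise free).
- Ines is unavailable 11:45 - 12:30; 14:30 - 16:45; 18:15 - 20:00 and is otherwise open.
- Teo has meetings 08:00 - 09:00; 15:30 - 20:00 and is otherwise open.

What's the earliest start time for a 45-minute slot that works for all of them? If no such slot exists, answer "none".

Jonas free: 08:45-14:00, 17:00-19:00, 19:30-20:00.
Pita free: 08:00-18:15 (invert busy blocks within the working day).
Ines free: 08:00-11:45, 12:30-14:30, 16:45-18:15 (invert busy blocks within the working day).
Teo free: 09:00-15:30 (invert busy blocks within the working day).
Jonas ∩ Pita: 08:45-14:00, 17:00-18:15.
Jonas ∩ Pita ∩ Ines: 08:45-11:45, 12:30-14:00, 17:00-18:15.
Jonas ∩ Pita ∩ Ines ∩ Teo: 09:00-11:45, 12:30-14:00.
So the common availability across everyone is 09:00-11:45, 12:30-14:00.
The first common window of at least 45 minutes is 09:00-11:45, so the earliest start is 09:00.

09:00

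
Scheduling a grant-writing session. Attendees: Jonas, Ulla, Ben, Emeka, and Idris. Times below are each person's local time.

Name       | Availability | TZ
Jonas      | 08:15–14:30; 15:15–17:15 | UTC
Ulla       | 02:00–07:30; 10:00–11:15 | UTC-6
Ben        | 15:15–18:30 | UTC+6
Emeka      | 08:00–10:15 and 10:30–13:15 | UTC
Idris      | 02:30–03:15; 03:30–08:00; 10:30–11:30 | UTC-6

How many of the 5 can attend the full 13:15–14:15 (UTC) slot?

1

Jonas in UTC: 08:15-14:30, 15:15-17:15.
Ulla in UTC: 08:00-13:30, 16:00-17:15 (add 6h to convert from UTC-6).
Ben in UTC: 09:15-12:30 (subtract 6h to convert from UTC+6).
Emeka in UTC: 08:00-10:15, 10:30-13:15.
Idris in UTC: 08:30-09:15, 09:30-14:00, 16:30-17:30 (add 6h to convert from UTC-6).
Jonas can make the full 13:15-14:15 slot — that's 1.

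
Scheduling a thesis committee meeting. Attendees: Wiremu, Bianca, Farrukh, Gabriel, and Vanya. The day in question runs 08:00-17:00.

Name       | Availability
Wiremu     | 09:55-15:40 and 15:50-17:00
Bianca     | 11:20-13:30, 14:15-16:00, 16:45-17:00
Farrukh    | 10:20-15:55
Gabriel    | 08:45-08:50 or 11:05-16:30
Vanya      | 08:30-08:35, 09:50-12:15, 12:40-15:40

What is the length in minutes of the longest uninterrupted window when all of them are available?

85

Wiremu ∩ Bianca: 11:20-13:30, 14:15-15:40, 15:50-16:00, 16:45-17:00.
Wiremu ∩ Bianca ∩ Farrukh: 11:20-13:30, 14:15-15:40, 15:50-15:55.
Wiremu ∩ Bianca ∩ Farrukh ∩ Gabriel: 11:20-13:30, 14:15-15:40, 15:50-15:55.
Wiremu ∩ Bianca ∩ Farrukh ∩ Gabriel ∩ Vanya: 11:20-12:15, 12:40-13:30, 14:15-15:40.
The longest is 14:15-15:40 at 85 minutes.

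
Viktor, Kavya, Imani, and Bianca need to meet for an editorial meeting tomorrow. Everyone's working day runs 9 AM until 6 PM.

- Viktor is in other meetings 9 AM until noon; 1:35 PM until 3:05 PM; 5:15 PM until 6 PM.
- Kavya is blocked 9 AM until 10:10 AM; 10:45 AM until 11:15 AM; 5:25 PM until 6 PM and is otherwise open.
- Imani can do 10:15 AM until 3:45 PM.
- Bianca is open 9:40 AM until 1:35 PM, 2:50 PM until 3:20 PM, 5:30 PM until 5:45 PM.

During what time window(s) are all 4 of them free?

12:00-13:35, 15:05-15:20

Viktor free: 12:00-13:35, 15:05-17:15 (invert busy blocks within the working day).
Kavya free: 10:10-10:45, 11:15-17:25 (invert busy blocks within the working day).
Imani free: 10:15-15:45.
Bianca free: 09:40-13:35, 14:50-15:20, 17:30-17:45.
Viktor ∩ Kavya: 12:00-13:35, 15:05-17:15.
Viktor ∩ Kavya ∩ Imani: 12:00-13:35, 15:05-15:45.
Viktor ∩ Kavya ∩ Imani ∩ Bianca: 12:00-13:35, 15:05-15:20.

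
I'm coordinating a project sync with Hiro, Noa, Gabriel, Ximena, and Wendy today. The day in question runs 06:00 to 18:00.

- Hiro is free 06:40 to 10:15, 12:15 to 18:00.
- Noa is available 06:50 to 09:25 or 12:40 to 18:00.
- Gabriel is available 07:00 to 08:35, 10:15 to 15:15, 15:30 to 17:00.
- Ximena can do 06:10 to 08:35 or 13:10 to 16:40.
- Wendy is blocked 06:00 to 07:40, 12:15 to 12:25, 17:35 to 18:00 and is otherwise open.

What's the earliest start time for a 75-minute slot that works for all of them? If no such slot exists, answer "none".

13:10

Hiro free: 06:40-10:15, 12:15-18:00.
Noa free: 06:50-09:25, 12:40-18:00.
Gabriel free: 07:00-08:35, 10:15-15:15, 15:30-17:00.
Ximena free: 06:10-08:35, 13:10-16:40.
Wendy free: 07:40-12:15, 12:25-17:35 (invert busy blocks within the working day).
Hiro ∩ Noa: 06:50-09:25, 12:40-18:00.
Hiro ∩ Noa ∩ Gabriel: 07:00-08:35, 12:40-15:15, 15:30-17:00.
Hiro ∩ Noa ∩ Gabriel ∩ Ximena: 07:00-08:35, 13:10-15:15, 15:30-16:40.
Hiro ∩ Noa ∩ Gabriel ∩ Ximena ∩ Wendy: 07:40-08:35, 13:10-15:15, 15:30-16:40.
The first common window of at least 75 minutes is 13:10-15:15, so the earliest start is 13:10.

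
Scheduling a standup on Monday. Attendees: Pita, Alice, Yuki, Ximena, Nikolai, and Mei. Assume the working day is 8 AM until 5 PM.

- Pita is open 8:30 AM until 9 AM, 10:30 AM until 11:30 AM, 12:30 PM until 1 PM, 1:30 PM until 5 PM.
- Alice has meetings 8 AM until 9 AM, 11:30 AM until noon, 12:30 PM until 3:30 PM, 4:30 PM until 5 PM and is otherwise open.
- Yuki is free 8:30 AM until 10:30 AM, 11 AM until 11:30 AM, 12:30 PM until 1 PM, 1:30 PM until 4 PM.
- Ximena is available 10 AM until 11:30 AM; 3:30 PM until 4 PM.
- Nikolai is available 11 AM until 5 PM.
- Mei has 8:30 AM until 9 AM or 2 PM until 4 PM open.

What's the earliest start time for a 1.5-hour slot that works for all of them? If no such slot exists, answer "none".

none

Pita free: 08:30-09:00, 10:30-11:30, 12:30-13:00, 13:30-17:00.
Alice free: 09:00-11:30, 12:00-12:30, 15:30-16:30 (invert busy blocks within the working day).
Yuki free: 08:30-10:30, 11:00-11:30, 12:30-13:00, 13:30-16:00.
Ximena free: 10:00-11:30, 15:30-16:00.
Nikolai free: 11:00-17:00.
Mei free: 08:30-09:00, 14:00-16:00.
Pita ∩ Alice: 10:30-11:30, 15:30-16:30.
Pita ∩ Alice ∩ Yuki: 11:00-11:30, 15:30-16:00.
Pita ∩ Alice ∩ Yuki ∩ Ximena: 11:00-11:30, 15:30-16:00.
Pita ∩ Alice ∩ Yuki ∩ Ximena ∩ Nikolai: 11:00-11:30, 15:30-16:00.
Pita ∩ Alice ∩ Yuki ∩ Ximena ∩ Nikolai ∩ Mei: 15:30-16:00.
No common window is at least 90 minutes long.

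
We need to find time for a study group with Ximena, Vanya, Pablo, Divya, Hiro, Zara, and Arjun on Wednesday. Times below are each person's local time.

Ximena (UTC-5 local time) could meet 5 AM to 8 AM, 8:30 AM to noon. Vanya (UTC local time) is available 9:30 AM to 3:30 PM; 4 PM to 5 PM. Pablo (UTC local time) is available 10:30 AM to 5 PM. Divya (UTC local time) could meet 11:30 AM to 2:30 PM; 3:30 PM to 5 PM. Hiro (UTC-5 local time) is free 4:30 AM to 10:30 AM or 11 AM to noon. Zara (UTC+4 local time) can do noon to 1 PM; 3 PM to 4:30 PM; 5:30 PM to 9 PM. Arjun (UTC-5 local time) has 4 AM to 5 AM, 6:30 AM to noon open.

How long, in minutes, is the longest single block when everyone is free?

Ximena in UTC: 10:00-13:00, 13:30-17:00 (add 5h to convert from UTC-5).
Vanya in UTC: 09:30-15:30, 16:00-17:00.
Pablo in UTC: 10:30-17:00.
Divya in UTC: 11:30-14:30, 15:30-17:00.
Hiro in UTC: 09:30-15:30, 16:00-17:00 (add 5h to convert from UTC-5).
Zara in UTC: 08:00-09:00, 11:00-12:30, 13:30-17:00 (subtract 4h to convert from UTC+4).
Arjun in UTC: 09:00-10:00, 11:30-17:00 (add 5h to convert from UTC-5).
Ximena ∩ Vanya: 10:00-13:00, 13:30-15:30, 16:00-17:00.
Ximena ∩ Vanya ∩ Pablo: 10:30-13:00, 13:30-15:30, 16:00-17:00.
Ximena ∩ Vanya ∩ Pablo ∩ Divya: 11:30-13:00, 13:30-14:30, 16:00-17:00.
Ximena ∩ Vanya ∩ Pablo ∩ Divya ∩ Hiro: 11:30-13:00, 13:30-14:30, 16:00-17:00.
Ximena ∩ Vanya ∩ Pablo ∩ Divya ∩ Hiro ∩ Zara: 11:30-12:30, 13:30-14:30, 16:00-17:00.
Ximena ∩ Vanya ∩ Pablo ∩ Divya ∩ Hiro ∩ Zara ∩ Arjun: 11:30-12:30, 13:30-14:30, 16:00-17:00.
Those are the intersection windows.
The longest is 11:30-12:30 at 60 minutes.

60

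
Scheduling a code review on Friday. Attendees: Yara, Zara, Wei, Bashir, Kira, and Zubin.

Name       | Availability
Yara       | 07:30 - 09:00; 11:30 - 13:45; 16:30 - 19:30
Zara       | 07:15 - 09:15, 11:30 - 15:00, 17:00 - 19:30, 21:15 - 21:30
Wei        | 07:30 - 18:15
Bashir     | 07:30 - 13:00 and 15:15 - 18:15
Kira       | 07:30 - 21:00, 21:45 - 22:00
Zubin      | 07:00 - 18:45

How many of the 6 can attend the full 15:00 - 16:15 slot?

3

Wei, Kira, and Zubin can make the full 15:00-16:15 slot — that's 3.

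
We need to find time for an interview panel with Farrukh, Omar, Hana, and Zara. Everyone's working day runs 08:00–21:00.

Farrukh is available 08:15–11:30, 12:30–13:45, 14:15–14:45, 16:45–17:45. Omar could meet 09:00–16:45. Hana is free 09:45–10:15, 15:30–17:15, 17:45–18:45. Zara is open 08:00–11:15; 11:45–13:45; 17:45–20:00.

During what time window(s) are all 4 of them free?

Farrukh ∩ Omar: 09:00-11:30, 12:30-13:45, 14:15-14:45.
Farrukh ∩ Omar ∩ Hana: 09:45-10:15.
Farrukh ∩ Omar ∩ Hana ∩ Zara: 09:45-10:15.

09:45-10:15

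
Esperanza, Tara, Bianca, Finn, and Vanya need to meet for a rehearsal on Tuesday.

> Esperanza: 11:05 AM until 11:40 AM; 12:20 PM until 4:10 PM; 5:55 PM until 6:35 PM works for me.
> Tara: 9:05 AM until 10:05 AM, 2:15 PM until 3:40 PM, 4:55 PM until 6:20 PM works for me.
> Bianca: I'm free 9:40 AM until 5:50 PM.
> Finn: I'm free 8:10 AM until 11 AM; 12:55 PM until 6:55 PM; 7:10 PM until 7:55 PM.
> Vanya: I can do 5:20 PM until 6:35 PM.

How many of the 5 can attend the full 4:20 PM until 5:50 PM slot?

2

Bianca and Finn can make the full 16:20-17:50 slot — that's 2.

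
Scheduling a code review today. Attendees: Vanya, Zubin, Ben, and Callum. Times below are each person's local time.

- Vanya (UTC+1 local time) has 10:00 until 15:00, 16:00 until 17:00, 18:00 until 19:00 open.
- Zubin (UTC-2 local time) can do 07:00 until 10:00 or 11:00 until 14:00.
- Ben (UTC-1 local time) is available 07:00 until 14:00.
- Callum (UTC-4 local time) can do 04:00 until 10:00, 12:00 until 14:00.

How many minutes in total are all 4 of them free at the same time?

Vanya in UTC: 09:00-14:00, 15:00-16:00, 17:00-18:00 (subtract 1h to convert from UTC+1).
Zubin in UTC: 09:00-12:00, 13:00-16:00 (add 2h to convert from UTC-2).
Ben in UTC: 08:00-15:00 (add 1h to convert from UTC-1).
Callum in UTC: 08:00-14:00, 16:00-18:00 (add 4h to convert from UTC-4).
Vanya ∩ Zubin: 09:00-12:00, 13:00-14:00, 15:00-16:00.
Vanya ∩ Zubin ∩ Ben: 09:00-12:00, 13:00-14:00.
Vanya ∩ Zubin ∩ Ben ∩ Callum: 09:00-12:00, 13:00-14:00.
Summing the common windows: 180 + 60 = 240 minutes.

240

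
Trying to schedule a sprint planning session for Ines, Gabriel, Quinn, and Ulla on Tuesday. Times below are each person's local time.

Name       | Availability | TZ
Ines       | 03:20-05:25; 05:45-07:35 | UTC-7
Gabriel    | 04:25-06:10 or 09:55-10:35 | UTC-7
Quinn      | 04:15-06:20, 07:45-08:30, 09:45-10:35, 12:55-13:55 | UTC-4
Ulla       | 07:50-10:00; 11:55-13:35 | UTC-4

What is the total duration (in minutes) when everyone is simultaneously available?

35

Ines in UTC: 10:20-12:25, 12:45-14:35 (add 7h to convert from UTC-7).
Gabriel in UTC: 11:25-13:10, 16:55-17:35 (add 7h to convert from UTC-7).
Quinn in UTC: 08:15-10:20, 11:45-12:30, 13:45-14:35, 16:55-17:55 (add 4h to convert from UTC-4).
Ulla in UTC: 11:50-14:00, 15:55-17:35 (add 4h to convert from UTC-4).
Ines ∩ Gabriel: 11:25-12:25, 12:45-13:10.
Ines ∩ Gabriel ∩ Quinn: 11:45-12:25.
Ines ∩ Gabriel ∩ Quinn ∩ Ulla: 11:50-12:25.
Those are the intersection windows.
That's a single block of 35 minutes.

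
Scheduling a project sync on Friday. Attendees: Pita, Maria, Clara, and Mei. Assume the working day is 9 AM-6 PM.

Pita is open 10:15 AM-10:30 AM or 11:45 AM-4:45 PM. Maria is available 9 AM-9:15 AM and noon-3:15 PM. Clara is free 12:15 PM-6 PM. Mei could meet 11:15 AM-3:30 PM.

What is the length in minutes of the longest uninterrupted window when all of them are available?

180

Pita ∩ Maria: 12:00-15:15.
Pita ∩ Maria ∩ Clara: 12:15-15:15.
Pita ∩ Maria ∩ Clara ∩ Mei: 12:15-15:15.
The longest is 12:15-15:15 at 180 minutes.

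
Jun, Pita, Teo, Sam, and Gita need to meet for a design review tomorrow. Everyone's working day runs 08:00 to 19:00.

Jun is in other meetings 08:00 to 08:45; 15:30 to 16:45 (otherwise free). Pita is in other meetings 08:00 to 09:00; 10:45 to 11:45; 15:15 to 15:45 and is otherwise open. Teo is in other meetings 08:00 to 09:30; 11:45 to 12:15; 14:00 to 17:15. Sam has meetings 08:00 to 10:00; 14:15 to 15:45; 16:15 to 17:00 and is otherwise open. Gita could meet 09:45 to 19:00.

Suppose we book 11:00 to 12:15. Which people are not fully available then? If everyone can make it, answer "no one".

Pita, Teo

Jun free: 08:45-15:30, 16:45-19:00 (invert busy blocks within the working day).
Pita free: 09:00-10:45, 11:45-15:15, 15:45-19:00 (invert busy blocks within the working day).
Teo free: 09:30-11:45, 12:15-14:00, 17:15-19:00 (invert busy blocks within the working day).
Sam free: 10:00-14:15, 15:45-16:15, 17:00-19:00 (invert busy blocks within the working day).
Gita free: 09:45-19:00.
Jun: free for 11:00-12:15. Pita: not fully free for 11:00-12:15. Teo: not fully free for 11:00-12:15. Sam: free for 11:00-12:15. Gita: free for 11:00-12:15.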